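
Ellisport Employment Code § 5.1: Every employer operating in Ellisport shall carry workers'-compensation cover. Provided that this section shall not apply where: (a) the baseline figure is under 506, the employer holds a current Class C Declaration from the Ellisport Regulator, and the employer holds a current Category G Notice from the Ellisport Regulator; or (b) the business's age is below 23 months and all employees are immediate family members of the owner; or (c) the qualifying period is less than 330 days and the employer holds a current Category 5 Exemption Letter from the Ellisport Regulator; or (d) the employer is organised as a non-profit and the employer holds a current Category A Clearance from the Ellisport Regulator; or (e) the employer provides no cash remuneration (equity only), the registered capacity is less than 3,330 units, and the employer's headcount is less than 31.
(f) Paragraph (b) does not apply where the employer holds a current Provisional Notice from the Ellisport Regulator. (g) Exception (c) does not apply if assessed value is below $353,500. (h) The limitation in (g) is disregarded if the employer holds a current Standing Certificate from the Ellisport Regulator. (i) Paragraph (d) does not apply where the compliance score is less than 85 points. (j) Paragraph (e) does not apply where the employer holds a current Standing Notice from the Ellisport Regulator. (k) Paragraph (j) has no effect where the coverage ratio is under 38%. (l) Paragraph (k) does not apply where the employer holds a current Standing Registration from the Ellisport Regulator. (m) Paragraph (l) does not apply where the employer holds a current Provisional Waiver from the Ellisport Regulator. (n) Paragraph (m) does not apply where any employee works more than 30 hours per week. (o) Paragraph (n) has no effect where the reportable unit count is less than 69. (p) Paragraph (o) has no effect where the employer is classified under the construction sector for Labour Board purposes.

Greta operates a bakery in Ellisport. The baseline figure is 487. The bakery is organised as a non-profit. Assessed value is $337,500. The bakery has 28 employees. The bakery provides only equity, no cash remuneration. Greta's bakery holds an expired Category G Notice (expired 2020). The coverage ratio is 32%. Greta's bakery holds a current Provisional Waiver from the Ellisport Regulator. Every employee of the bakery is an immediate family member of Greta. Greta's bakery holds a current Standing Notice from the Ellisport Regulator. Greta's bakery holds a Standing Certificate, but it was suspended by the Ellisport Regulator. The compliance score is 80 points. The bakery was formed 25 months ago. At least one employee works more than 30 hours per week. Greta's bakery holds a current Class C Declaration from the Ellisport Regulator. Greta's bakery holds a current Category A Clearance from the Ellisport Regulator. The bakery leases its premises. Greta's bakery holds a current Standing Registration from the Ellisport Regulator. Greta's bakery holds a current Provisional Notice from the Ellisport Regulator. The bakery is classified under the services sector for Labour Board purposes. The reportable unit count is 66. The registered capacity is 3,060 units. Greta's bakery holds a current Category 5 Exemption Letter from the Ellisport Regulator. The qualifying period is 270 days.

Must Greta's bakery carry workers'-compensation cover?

Exception (a) fails — the Category G Notice is not current.
Exception (b) does not apply: the business's age is 25 months, not below 23 months.
Exception (c)'s conditions are all satisfied: the qualifying period is 270 days, less than the 330 days limit; a current Category 5 Exemption Letter is held. But applying paragraphs (g)–(h): (g) operates against (c): assessed value is $337,500, below the $353,500 limit. (h), which would lift (g), is not engaged — the Standing Certificate is not current. (c) is therefore removed.
All of (d)'s requirements are met (the employer is a non-profit; a current Category A Clearance is held). However, paragraph (i) must be considered: (i) is engaged — the compliance score is 80 points, less than the 85 points limit. (d) is therefore removed.
Exception (e) is satisfied on its face — remuneration is equity-only; the registered capacity is 3,060 units, less than the 3,330 units limit; the employer's headcount is 28, less than the 31 limit. Considering the limiting provisions: (j) is engaged (a current Standing Notice is held), but is itself disapplied by (k): (k) operates against (j): the coverage ratio is 32%, under the 38% limit. (l) applies (a current Standing Registration is held), but is set aside by (m): (m) operates against (l): a current Provisional Waiver is held. (n) is engaged (at least one employee exceeds 30 hours/week), but is itself disapplied by (o): (o) operates against (n): the reportable unit count is 66, less than the 69 limit. (p) is not triggered (the bakery is classified under the services sector), so (o) stands. Exception (e) stands.

No — exception (e) applies; Greta's bakery is not required to carry workers'-compensation cover.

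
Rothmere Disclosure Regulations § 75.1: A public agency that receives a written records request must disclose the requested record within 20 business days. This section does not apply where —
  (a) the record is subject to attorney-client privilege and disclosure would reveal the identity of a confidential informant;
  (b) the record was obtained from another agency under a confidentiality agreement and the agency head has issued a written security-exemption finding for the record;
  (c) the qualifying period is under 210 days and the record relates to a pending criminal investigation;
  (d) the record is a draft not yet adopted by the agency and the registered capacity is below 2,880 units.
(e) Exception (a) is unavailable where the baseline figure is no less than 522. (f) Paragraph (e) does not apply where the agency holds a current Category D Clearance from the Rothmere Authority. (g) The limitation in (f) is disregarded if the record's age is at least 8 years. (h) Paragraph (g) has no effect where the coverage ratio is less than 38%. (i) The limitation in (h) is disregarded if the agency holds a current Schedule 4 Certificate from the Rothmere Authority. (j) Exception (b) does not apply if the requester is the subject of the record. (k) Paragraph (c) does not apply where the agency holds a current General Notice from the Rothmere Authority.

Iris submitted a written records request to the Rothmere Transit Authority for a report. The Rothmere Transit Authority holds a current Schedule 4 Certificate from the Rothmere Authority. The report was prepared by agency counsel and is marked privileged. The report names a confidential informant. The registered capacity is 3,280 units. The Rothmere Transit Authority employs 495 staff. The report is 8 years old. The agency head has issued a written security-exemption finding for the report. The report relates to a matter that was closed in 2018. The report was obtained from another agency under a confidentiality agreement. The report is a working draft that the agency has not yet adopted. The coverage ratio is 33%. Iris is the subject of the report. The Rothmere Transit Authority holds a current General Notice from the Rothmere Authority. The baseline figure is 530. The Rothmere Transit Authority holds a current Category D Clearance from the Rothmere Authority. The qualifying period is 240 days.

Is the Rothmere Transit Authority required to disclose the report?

Yes — the Rothmere Transit Authority must disclose the report.

Exception (a)'s conditions are all satisfied: the report is privileged; the report names a confidential informant. However, paragraphs (e)–(i) must be considered: (e) operates against (a): the baseline figure is 530, meeting the 522 threshold. (f) operates (a current Category D Clearance is held), but is displaced by (g): (g) operates against (f): the record's age is 8 years, meeting the 8 years threshold. (h) operates (the coverage ratio is 33%, less than the 38% limit), but is set aside by (i): (i) operates against (h): a current Schedule 4 Certificate is held. (a) is therefore removed.
All of (b)'s requirements are met (the report was obtained under a confidentiality agreement; a written security-exemption finding has been issued). Turning to paragraph (j): (j) operates against (b): Iris is the subject of the report. (b) is therefore removed.
Exception (c) does not apply: the qualifying period is 240 days, not under 210 days.
Exception (d) requires that the registered capacity is below 2,880 units; but the registered capacity is 3,280 units, not below 2,880 units, so (d) is unavailable.
Every exception is unavailable, so the rule governs.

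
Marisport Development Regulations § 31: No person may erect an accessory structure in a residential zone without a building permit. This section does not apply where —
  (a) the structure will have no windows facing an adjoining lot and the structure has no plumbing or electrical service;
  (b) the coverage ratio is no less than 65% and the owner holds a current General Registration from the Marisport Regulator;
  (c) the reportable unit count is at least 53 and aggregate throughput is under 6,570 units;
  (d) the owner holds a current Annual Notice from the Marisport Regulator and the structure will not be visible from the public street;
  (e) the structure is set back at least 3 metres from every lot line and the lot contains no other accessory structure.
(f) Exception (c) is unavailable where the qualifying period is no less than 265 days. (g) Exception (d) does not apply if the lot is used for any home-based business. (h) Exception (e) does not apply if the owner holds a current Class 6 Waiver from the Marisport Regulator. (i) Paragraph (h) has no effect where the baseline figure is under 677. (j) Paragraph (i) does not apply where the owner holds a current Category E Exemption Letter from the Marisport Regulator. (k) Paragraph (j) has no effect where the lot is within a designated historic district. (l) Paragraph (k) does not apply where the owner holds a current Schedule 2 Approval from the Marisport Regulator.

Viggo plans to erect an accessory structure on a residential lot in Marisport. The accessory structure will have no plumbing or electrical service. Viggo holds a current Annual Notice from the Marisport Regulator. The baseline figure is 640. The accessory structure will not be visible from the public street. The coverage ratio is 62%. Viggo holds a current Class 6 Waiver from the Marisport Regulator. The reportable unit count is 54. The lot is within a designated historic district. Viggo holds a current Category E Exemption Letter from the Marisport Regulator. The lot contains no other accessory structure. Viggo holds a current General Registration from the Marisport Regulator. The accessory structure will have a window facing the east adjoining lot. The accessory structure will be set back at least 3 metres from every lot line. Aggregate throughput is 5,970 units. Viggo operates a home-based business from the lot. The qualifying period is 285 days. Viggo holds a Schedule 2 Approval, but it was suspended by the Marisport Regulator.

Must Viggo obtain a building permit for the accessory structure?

Exception (a) fails — a window faces an adjoining lot.
Exception (b) does not apply: the coverage ratio is 62%, short of 65%.
All of (c)'s requirements are met (the reportable unit count is 54, meeting the 53 threshold; aggregate throughput is 5,970 units, under the 6,570 units limit). But: (f) operates against (c): the qualifying period is 285 days, meeting the 265 days threshold. Exception (c) does not apply.
Exception (d)'s conditions are all satisfied: a current Annual Notice is held; the structure will not be visible from the street. Turning to paragraph (g): (g) operates against (d): a home-based business operates on the lot. Exception (d) does not apply.
All of (e)'s requirements are met (the setback is at least 3 m on every side; the lot has no other accessory structure). Under paragraphs (h)–(l): (h) would limit (e) — a current Class 6 Waiver is held — but (i) sets (h) aside: (i) is engaged — the baseline figure is 640, under the 677 limit. (j) would limit (i) — a current Category E Exemption Letter is held — but (k) sets (j) aside: (k) is engaged — the lot is in a historic district. (l), which would lift (k), does not operate here — no current Schedule 2 Approval is held. Exception (e) stands.

No — exception (e) applies; Viggo does not need a building permit.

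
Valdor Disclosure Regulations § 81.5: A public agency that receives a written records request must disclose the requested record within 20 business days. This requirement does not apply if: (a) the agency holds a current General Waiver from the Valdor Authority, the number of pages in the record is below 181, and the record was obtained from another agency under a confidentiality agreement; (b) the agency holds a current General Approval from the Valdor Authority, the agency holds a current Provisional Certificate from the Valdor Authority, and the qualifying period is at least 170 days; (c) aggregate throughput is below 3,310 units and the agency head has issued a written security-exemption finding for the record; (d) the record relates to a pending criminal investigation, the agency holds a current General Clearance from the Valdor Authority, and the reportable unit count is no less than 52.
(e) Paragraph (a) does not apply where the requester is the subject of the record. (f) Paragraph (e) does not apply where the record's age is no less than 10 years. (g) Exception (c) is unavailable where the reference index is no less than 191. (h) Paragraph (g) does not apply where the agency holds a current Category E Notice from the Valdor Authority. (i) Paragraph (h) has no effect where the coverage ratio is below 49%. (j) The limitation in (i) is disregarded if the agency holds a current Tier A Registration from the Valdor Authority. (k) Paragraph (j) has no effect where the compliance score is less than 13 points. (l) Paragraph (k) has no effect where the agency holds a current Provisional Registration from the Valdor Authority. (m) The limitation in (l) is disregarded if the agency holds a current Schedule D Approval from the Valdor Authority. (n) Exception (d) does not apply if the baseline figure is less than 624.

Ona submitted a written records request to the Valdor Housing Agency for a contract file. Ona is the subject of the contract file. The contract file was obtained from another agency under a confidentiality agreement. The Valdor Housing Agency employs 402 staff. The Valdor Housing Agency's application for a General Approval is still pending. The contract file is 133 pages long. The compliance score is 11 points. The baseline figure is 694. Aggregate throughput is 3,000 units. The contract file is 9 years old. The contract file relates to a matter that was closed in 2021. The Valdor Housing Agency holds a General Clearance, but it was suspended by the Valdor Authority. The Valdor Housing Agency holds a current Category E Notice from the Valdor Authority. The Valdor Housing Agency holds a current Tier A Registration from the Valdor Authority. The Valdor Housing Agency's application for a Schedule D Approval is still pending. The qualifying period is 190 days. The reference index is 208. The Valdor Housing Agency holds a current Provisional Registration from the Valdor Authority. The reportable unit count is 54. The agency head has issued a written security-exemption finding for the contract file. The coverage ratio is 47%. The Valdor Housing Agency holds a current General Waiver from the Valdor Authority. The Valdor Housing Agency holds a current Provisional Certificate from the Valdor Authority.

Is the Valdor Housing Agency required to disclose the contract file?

No — exception (c) applies; the Valdor Housing Agency is not required to disclose the contract file.

All of (a)'s requirements are met (a current General Waiver is held; the number of pages in the record is 133, below the 181 limit; the contract file was obtained under a confidentiality agreement). But: (e) operates — Ona is the subject of the contract file. (f), which would lift (e), is not triggered — the record's age is 9 years, short of 10 years. Exception (a) does not apply.
Exception (b) does not apply: the General Approval is not current.
Exception (c)'s conditions are all satisfied: aggregate throughput is 3,000 units, below the 3,310 units limit; a written security-exemption finding has been issued. Under paragraphs (g)–(m): (g) would limit (c) — the reference index is 208, meeting the 191 threshold — but (h) sets (g) aside: (h) operates against (g): a current Category E Notice is held. (i) would limit (h) — the coverage ratio is 47%, below the 49% limit — but (j) sets (i) aside: (j) operates against (i): a current Tier A Registration is held. (k) would limit (j) — the compliance score is 11 points, less than the 13 points limit — but (l) sets (k) aside: (l) is triggered — a current Provisional Registration is held. (m), which would lift (l), does not operate here — there is no Schedule D Approval in force. So (c) applies.
Exception (d) fails — the contract file relates to a closed matter.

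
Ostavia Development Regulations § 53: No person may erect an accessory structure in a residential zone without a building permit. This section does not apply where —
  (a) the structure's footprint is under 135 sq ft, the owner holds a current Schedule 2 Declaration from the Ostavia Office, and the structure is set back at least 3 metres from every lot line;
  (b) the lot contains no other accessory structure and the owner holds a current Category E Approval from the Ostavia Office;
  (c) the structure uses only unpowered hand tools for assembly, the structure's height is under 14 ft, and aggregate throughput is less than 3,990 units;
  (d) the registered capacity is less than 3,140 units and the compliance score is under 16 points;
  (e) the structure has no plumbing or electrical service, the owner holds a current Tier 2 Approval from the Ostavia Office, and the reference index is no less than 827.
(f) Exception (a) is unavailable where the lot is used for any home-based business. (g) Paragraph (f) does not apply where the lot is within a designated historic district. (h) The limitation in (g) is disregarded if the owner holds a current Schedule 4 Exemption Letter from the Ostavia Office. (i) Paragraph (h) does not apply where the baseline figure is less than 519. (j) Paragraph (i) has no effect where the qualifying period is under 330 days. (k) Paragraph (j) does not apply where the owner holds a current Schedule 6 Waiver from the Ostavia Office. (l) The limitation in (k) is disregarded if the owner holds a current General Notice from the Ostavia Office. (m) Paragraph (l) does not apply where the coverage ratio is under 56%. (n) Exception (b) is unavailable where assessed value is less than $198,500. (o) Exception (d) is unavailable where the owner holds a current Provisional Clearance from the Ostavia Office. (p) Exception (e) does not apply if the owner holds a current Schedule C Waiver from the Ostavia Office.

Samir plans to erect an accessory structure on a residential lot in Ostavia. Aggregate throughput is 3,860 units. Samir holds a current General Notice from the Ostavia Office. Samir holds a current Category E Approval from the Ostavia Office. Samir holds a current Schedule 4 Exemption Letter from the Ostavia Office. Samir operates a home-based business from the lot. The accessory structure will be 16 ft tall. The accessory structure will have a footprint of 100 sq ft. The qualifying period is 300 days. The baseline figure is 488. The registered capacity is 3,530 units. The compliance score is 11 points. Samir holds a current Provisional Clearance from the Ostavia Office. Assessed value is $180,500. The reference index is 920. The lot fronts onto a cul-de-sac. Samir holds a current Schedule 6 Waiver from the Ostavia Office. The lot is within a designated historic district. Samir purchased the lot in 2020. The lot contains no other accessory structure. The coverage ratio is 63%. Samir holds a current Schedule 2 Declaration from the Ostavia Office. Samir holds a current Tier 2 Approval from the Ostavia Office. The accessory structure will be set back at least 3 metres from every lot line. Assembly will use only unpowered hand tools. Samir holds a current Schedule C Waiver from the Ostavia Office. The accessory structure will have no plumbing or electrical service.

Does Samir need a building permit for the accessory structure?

Exception (a)'s conditions are all satisfied: the structure's footprint is 100 sq ft, under the 135 sq ft limit; a current Schedule 2 Declaration is held; the setback is at least 3 m on every side. However, paragraphs (f)–(m) must be considered: (f) operates against (a): a home-based business operates on the lot. (g) would limit (f) — the lot is in a historic district — but (h) sets (g) aside: (h) is engaged — a current Schedule 4 Exemption Letter is held. (i) is triggered (the baseline figure is 488, less than the 519 limit), but is overridden by (j): (j) operates against (i): the qualifying period is 300 days, under the 330 days limit. (k) is engaged (a current Schedule 6 Waiver is held), but is overridden by (l): (l) operates against (k): a current General Notice is held. (m) is not triggered (the coverage ratio is 63%, not under 56%), so (l) stands. (a) is therefore removed.
Exception (b) is satisfied on its face — the lot has no other accessory structure; a current Category E Approval is held. Turning to paragraph (n): (n) applies — assessed value is $180,500, less than the $198,500 limit. So (b) is unavailable.
Exception (c) fails — the structure's height is 16 ft, not under 14 ft.
Exception (d) requires that the registered capacity is less than 3,140 units; but the registered capacity is 3,530 units, not less than 3,140 units, so (d) is unavailable.
Exception (e) is satisfied on its face — there is no plumbing or electrical service; a current Tier 2 Approval is held; the reference index is 920, meeting the 827 threshold. However, paragraph (p) must be considered: (p) operates against (e): a current Schedule C Waiver is held. Exception (e) does not apply.
No exception applies. The general rule governs.

Yes — Samir must obtain a building permit.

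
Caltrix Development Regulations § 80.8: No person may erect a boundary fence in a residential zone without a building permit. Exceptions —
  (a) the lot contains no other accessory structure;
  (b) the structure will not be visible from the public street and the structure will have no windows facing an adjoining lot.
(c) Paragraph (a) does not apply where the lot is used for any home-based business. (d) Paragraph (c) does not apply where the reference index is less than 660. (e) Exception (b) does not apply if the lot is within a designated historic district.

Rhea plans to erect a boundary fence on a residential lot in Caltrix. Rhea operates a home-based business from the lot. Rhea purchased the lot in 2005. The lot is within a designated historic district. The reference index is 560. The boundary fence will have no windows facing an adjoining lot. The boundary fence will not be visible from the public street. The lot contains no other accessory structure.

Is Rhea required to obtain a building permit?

No — exception (a) applies; Rhea does not need a building permit.

Exception (a): the lot has no other accessory structure — every condition holds. Under paragraphs (c)–(d): (c) is engaged (a home-based business operates on the lot), but is displaced by (d): (d) operates against (c): the reference index is 560, less than the 660 limit. Exception (a) stands.
All of (b)'s requirements are met (the structure will not be visible from the street; no windows face an adjoining lot). However, paragraph (e) must be considered: (e) is triggered — the lot is in a historic district. So (b) is unavailable.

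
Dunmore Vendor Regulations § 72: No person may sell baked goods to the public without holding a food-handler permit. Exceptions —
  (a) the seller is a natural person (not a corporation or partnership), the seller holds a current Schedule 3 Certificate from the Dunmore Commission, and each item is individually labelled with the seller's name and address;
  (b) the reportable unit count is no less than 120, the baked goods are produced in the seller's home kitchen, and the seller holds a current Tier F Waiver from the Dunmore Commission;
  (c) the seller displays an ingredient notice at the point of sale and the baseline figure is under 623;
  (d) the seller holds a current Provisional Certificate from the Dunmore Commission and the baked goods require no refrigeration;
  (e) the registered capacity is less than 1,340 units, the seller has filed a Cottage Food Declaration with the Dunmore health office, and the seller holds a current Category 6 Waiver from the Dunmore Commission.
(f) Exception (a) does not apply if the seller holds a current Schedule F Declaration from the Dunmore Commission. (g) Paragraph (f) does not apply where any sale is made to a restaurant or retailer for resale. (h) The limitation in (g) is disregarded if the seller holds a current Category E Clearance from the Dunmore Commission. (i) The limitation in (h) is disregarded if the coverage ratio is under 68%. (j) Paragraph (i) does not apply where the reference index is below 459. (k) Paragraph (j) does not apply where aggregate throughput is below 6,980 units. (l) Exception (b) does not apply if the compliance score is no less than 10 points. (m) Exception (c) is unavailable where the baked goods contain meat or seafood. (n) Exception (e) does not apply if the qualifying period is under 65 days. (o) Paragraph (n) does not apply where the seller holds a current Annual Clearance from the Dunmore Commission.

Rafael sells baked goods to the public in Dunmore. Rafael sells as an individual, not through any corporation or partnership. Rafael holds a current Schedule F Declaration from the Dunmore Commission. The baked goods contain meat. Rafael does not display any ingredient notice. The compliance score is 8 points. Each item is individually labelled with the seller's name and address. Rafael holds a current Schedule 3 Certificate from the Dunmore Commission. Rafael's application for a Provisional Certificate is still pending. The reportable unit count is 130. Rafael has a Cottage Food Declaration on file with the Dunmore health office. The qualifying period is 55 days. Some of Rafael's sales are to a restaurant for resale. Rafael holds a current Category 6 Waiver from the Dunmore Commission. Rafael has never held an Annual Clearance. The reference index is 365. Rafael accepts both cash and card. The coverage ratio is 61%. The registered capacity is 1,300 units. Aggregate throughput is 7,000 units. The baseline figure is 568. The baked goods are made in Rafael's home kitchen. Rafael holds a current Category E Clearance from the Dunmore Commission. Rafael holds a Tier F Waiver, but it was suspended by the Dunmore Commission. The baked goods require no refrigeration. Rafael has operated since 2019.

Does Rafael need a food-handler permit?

Exception (a): the seller is a natural person; a current Schedule 3 Certificate is held; items are individually labelled — every condition holds. However, paragraphs (f)–(k) must be considered: (f) operates against (a): a current Schedule F Declaration is held. (g) would limit (f) — some sales are to a restaurant for resale — but (h) sets (g) aside: (h) applies — a current Category E Clearance is held. (i) would limit (h) — the coverage ratio is 61%, under the 68% limit — but (j) sets (i) aside: (j) is triggered — the reference index is 365, below the 459 limit. (k) does not operate here (aggregate throughput is 7,000 units, not below 6,980 units), so (j) stands. Exception (a) does not apply.
Exception (b) requires that the seller holds a current Tier F Waiver from the Dunmore Commission; but there is no Tier F Waiver in force, so (b) is unavailable.
Exception (c) does not apply: no ingredient notice is displayed.
Exception (d) requires that the seller holds a current Provisional Certificate from the Dunmore Commission; but no current Provisional Certificate is held, so (d) is unavailable.
All of (e)'s requirements are met (the registered capacity is 1,300 units, less than the 1,340 units limit; a Cottage Food Declaration is on file; a current Category 6 Waiver is held). But applying paragraphs (n)–(o): (n) operates against (e): the qualifying period is 55 days, under the 65 days limit. (o) is not triggered (there is no Annual Clearance in force), so (n) stands. (e) is therefore removed.
No exception is made out. Rafael falls within the general rule.

Yes — Rafael must hold a food-handler permit.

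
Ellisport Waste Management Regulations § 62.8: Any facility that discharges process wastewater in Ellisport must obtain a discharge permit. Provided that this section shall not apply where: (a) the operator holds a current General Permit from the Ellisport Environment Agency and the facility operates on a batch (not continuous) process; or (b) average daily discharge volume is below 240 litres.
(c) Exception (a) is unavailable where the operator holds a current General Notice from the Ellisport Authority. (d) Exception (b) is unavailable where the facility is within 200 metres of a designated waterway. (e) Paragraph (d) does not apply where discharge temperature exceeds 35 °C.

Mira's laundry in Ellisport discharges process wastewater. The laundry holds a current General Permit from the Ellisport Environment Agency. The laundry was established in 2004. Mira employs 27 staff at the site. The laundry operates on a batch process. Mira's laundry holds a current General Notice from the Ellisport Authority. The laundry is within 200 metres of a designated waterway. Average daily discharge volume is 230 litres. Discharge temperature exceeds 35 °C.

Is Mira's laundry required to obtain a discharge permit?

Exception (a): a current General Permit is held; the facility operates on a batch process — every condition holds. However, paragraph (c) must be considered: (c) operates against (a): a current General Notice is held. (a) is therefore removed.
Exception (b)'s conditions are all satisfied: average daily discharge volume is 230 litres, below the 240 litres limit. Considering the limiting provisions: (d) would limit (b) — the laundry is within 200 m of a designated waterway — but (e) sets (d) aside: (e) operates against (d): discharge temperature exceeds 35 °C. So (b) applies.

No — exception (b) applies; Mira's laundry is not required to obtain a discharge permit.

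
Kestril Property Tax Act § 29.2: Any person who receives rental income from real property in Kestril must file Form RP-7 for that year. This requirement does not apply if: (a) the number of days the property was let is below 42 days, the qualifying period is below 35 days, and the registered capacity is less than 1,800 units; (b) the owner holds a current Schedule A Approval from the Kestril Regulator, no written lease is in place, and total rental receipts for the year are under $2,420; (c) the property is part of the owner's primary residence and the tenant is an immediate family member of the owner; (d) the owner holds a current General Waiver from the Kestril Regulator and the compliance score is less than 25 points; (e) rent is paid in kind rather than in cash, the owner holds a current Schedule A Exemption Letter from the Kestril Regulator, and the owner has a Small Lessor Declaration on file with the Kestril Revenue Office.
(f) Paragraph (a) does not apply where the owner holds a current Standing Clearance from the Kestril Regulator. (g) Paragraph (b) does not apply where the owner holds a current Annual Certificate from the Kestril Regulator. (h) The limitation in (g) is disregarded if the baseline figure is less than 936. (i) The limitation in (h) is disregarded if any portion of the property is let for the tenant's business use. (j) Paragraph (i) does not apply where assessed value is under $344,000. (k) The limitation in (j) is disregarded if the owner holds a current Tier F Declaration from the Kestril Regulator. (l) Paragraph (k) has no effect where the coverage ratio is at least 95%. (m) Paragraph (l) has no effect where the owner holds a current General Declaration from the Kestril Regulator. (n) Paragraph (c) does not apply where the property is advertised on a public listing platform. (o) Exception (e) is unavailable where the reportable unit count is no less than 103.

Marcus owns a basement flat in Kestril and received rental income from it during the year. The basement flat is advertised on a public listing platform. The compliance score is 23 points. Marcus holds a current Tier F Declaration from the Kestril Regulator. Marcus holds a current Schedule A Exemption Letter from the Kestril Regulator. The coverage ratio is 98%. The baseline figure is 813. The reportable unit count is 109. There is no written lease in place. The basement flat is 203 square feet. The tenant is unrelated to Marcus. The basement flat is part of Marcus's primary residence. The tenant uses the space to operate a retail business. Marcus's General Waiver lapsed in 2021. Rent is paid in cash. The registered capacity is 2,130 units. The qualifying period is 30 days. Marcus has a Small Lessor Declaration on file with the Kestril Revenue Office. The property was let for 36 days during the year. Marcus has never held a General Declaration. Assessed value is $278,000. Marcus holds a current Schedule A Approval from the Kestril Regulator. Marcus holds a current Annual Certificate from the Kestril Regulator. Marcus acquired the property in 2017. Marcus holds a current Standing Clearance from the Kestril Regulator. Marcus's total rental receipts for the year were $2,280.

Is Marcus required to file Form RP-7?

No — exception (b) applies; Marcus is not required to file Form RP-7.

Exception (a) does not apply: the registered capacity is 2,130 units, not less than 1,800 units.
Exception (b): a current Schedule A Approval is held; there is no written lease; total rental receipts for the year are $2,280, under the $2,420 limit — every condition holds. Considering the limiting provisions: (g) applies (a current Annual Certificate is held), but is overridden by (h): (h) operates against (g): the baseline figure is 813, less than the 936 limit. (i) would limit (h) — the space is let for business use — but (j) sets (i) aside: (j) applies — assessed value is $278,000, under the $344,000 limit. (k) would limit (j) — a current Tier F Declaration is held — but (l) sets (k) aside: (l) operates against (k): the coverage ratio is 98%, meeting the 95% threshold. (m), which would lift (l), is not engaged — the General Declaration is not current. (b) remains available.
Exception (c) does not apply: the tenant is unrelated to the owner.
Exception (d) fails — the General Waiver is not current.
Exception (e) requires that rent is paid in kind rather than in cash; but rent is paid in cash, so (e) is unavailable.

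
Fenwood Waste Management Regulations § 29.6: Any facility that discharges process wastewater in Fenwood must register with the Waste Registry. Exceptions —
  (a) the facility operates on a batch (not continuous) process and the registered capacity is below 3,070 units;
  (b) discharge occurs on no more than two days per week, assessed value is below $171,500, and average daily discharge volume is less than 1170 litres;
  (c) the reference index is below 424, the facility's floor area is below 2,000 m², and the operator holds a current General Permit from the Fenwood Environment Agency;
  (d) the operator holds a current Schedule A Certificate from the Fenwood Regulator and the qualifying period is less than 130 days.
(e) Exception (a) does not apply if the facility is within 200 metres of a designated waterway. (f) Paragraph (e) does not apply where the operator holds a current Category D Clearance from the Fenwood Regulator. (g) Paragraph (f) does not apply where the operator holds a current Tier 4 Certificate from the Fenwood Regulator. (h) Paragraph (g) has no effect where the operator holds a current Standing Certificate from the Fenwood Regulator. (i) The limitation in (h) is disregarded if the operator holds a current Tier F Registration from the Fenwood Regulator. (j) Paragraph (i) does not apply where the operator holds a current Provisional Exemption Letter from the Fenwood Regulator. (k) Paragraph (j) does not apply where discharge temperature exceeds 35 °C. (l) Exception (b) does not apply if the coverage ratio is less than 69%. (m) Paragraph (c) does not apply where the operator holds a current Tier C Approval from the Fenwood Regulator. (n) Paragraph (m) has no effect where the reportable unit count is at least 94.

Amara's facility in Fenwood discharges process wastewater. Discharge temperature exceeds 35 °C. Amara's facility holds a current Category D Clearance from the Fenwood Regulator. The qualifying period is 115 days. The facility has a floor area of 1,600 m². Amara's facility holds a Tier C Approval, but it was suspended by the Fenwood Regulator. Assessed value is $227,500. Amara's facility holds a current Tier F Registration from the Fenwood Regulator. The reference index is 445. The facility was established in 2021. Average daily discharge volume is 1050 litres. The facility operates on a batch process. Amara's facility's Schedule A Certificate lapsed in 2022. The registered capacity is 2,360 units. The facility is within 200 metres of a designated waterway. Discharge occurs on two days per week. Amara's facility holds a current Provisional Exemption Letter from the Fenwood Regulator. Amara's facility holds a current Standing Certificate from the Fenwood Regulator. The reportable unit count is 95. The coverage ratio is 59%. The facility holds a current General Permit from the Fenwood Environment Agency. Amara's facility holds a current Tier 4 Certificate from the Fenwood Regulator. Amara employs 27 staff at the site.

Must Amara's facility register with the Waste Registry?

All of (a)'s requirements are met (the facility operates on a batch process; the registered capacity is 2,360 units, below the 3,070 units limit). Turning to paragraphs (e)–(k): (e) operates against (a): the facility is within 200 m of a designated waterway. (f) would limit (e) — a current Category D Clearance is held — but (g) sets (f) aside: (g) operates against (f): a current Tier 4 Certificate is held. (h) operates (a current Standing Certificate is held), but is overridden by (i): (i) is engaged — a current Tier F Registration is held. (j) applies (a current Provisional Exemption Letter is held), but is overridden by (k): (k) is engaged — discharge temperature exceeds 35 °C. Exception (a) does not apply.
Exception (b) fails — assessed value is $227,500, not below $171,500.
Exception (c) does not apply: the reference index is 445, not below 424.
Exception (d) requires that the operator holds a current Schedule A Certificate from the Fenwood Regulator; but the Schedule A Certificate is not current, so (d) is unavailable.
None of the exceptions is available; § 29.6 applies in full.

Yes — Amara's facility must register with the Waste Registry.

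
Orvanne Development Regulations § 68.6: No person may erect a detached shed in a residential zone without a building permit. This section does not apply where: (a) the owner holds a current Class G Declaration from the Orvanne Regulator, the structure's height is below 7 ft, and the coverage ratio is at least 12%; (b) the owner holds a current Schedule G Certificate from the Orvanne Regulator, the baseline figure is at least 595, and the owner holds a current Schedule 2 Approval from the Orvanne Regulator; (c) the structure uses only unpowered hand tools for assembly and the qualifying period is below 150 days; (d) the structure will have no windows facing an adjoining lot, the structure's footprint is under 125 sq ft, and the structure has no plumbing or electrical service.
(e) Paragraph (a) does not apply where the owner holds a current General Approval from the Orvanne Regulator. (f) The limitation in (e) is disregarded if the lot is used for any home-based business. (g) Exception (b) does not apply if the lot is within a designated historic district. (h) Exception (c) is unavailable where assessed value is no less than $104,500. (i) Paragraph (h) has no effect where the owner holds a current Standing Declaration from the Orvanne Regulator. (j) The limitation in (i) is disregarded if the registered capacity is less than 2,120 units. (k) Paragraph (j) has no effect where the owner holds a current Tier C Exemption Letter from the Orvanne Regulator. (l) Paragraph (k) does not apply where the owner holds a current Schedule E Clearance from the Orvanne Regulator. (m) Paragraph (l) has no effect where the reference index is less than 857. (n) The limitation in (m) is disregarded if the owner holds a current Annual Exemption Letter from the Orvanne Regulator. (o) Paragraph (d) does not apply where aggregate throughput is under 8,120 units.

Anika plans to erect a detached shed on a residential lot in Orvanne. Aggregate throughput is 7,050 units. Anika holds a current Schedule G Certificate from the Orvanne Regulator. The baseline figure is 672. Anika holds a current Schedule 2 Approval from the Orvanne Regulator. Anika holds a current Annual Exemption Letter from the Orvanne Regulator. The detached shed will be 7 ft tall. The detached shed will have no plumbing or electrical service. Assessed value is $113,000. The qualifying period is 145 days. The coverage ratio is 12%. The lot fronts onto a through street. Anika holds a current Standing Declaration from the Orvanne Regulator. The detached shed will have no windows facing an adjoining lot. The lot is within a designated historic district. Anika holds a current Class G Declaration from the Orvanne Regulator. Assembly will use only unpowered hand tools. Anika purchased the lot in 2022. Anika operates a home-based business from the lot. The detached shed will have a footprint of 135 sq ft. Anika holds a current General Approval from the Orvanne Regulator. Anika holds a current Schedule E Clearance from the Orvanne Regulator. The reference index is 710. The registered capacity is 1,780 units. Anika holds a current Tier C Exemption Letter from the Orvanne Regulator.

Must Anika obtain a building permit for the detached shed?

Exception (a) requires that the structure's height is below 7 ft; but the structure's height is 7 ft, not below 7 ft, so (a) is unavailable.
All of (b)'s requirements are met (a current Schedule G Certificate is held; the baseline figure is 672, meeting the 595 threshold; a current Schedule 2 Approval is held). However, paragraph (g) must be considered: (g) operates — the lot is in a historic district. Exception (b) does not apply.
Exception (c) is satisfied on its face — assembly uses only hand tools; the qualifying period is 145 days, below the 150 days limit. But: (h) operates against (c): assessed value is $113,000, meeting the $104,500 threshold. (i) would limit (h) — a current Standing Declaration is held — but (j) sets (i) aside: (j) operates against (i): the registered capacity is 1,780 units, less than the 2,120 units limit. (k) is triggered (a current Tier C Exemption Letter is held), but is itself disapplied by (l): (l) operates against (k): a current Schedule E Clearance is held. (m) applies (the reference index is 710, less than the 857 limit), but is itself disapplied by (n): (n) operates against (m): a current Annual Exemption Letter is held. Exception (c) does not apply.
Exception (d) requires that the structure's footprint is under 125 sq ft; but the structure's footprint is 135 sq ft, not under 125 sq ft, so (d) is unavailable.
No exception applies. The general rule governs.

Yes — Anika must obtain a building permit.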